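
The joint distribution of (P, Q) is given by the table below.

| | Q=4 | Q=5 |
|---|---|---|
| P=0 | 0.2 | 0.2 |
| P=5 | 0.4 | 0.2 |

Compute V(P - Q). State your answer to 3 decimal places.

E[P] = 3,  E[Q] = 4.4,  E[PQ] = 13
V(P) = 15 − (3)² = 6;  V(Q) = 19.6 − (4.4)² = 0.24
Cov(P,Q) = 13 − (3)(4.4) = -0.2
V(P - Q) = (1)²·6 + (-1)²·0.24 + 2·(1)·(-1)·-0.2 = 6.64

6.640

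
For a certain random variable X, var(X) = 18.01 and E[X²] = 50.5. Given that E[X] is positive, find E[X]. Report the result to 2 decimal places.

(E[X])² = E[X²] − var(X) = 50.5 − 18.01 = 32.49
E[X] = √32.49 = 5.7

5.70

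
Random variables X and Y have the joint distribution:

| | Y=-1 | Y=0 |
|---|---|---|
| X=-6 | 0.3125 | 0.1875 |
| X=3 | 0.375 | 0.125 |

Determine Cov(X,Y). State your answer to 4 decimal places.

E[X] = -1.5,  E[Y] = -0.6875
E[XY] = 0.75
Cov(X,Y) = E[XY] − E[X]E[Y] = 0.75 − (-1.5)(-0.6875) = -0.28125

-0.2813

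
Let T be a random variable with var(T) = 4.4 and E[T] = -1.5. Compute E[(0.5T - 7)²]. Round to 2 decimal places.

61.16

E[0.5T - 7] = 0.5·-1.5 − 7 = -7.75
var(0.5T - 7) = (0.5)²·4.4 = 1.1
E[(0.5T - 7)²] = var((0.5T - 7)) + (E[(0.5T - 7)])² = 1.1 + (-7.75)² = 61.1625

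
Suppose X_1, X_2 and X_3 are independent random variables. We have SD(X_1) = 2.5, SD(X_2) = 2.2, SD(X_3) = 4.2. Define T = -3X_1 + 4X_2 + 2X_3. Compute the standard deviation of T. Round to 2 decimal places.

14.29

V(X_1) = 6.25, V(X_2) = 4.84, V(X_3) = 17.64
By independence, V(T) = (-3)²V(X_1) + (4)²V(X_2) + (2)²V(X_3)
= (-3)²·6.25 + (4)²·4.84 + (2)²·17.64 = 204.25
SD(T) = √204.25 ≈ 14.29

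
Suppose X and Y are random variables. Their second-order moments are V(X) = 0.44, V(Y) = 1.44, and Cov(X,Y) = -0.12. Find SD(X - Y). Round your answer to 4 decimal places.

1.4560

V(X - Y) = (1)²·V(X) + (-1)²·V(Y) + 2·(1)·(-1)·Cov(X,Y)
= 1·0.44 + 1·1.44 + -2·-0.12 = 2.12
SD(X - Y) = √2.12 ≈ 1.4560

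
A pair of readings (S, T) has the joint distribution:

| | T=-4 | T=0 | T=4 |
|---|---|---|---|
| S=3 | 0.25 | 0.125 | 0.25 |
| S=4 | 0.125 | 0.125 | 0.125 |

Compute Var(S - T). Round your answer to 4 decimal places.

E[S] = 3.375,  E[T] = 0,  E[ST] = 0
Var(S) = 11.625 − (3.375)² = 0.234375;  Var(T) = 12 − (0)² = 12
cov(S,T) = 0 − (3.375)(0) = 0
Var(S - T) = (1)²·0.234375 + (-1)²·12 + 2·(1)·(-1)·0 = 12.234375

12.2344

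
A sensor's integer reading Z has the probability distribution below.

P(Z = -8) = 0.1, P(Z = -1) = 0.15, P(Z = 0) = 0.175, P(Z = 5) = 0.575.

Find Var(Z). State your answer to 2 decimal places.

E[Z] = (-8)(0.1) + (-1)(0.15) + (0)(0.175) + (5)(0.575) = 1.925
E[Z²] = (-8)²(0.1) + (-1)²(0.15) + (0)²(0.175) + (5)²(0.575) = 20.925
Var(Z) = E[Z²] − (E[Z])² = 20.925 − (1.925)² = 17.219375

17.22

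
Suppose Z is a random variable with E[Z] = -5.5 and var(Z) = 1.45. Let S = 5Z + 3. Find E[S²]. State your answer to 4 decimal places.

E[5Z + 3] = 5·-5.5 + 3 = -24.5
var(5Z + 3) = (5)²·1.45 = 36.25
E[S²] = var(S) + (E[S])² = 36.25 + (-24.5)² = 636.5

636.5000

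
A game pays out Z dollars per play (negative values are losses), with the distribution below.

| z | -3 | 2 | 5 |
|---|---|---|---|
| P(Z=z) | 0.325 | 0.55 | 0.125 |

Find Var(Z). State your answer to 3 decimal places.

E[Z] = (-3)(0.325) + (2)(0.55) + (5)(0.125) = 0.75
E[Z²] = (-3)²(0.325) + (2)²(0.55) + (5)²(0.125) = 8.25
Var(Z) = E[Z²] − (E[Z])² = 8.25 − (0.75)² = 7.6875

7.688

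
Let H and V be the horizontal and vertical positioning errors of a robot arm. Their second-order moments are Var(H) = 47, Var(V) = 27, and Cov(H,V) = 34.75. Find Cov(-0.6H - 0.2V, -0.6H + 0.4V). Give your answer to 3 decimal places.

10.590

Cov(-0.6H - 0.2V, -0.6H + 0.4V) = (-0.6)(-0.6)Var(H) + (-0.2)(0.4)Var(V) + [(-0.6)(0.4) + (-0.2)(-0.6)]Cov(H,V)
= 0.36·47 + -0.08·27 + -0.12·34.75 = 10.59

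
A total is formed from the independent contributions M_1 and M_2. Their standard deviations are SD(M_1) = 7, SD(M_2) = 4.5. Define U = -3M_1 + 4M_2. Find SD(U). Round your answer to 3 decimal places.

Var(M_1) = 49, Var(M_2) = 20.25
By independence, Var(U) = (-3)²Var(M_1) + (4)²Var(M_2)
= (-3)²·49 + (4)²·20.25 = 765
SD(U) = √765 ≈ 27.659

27.659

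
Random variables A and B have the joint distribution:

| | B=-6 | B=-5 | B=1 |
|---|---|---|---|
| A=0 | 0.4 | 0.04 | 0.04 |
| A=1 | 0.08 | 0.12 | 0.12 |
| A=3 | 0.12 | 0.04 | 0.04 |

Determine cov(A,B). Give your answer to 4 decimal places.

E[A] = 0.92,  E[B] = -4.4
E[AB] = -3.6
cov(A,B) = E[AB] − E[A]E[B] = -3.6 − (0.92)(-4.4) = 0.448

0.4480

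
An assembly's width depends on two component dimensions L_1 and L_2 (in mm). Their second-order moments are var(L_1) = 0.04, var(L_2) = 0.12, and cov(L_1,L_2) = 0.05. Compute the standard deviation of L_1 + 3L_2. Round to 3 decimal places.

1.192

var(L_1 + 3L_2) = (1)²·var(L_1) + (3)²·var(L_2) + 2·(1)·(3)·cov(L_1,L_2)
= 1·0.04 + 9·0.12 + 6·0.05 = 1.42
SD(L_1 + 3L_2) = √1.42 ≈ 1.192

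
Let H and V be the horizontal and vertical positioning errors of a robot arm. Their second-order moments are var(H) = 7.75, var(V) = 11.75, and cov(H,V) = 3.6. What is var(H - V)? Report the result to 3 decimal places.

12.300

var(H - V) = (1)²·var(H) + (-1)²·var(V) + 2·(1)·(-1)·cov(H,V)
= 1·7.75 + 1·11.75 + -2·3.6 = 12.3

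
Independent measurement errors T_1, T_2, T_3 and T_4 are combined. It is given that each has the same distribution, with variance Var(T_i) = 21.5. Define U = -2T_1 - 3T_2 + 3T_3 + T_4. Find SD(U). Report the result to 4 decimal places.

By independence, Var(U) = (-2)²Var(T_1) + (-3)²Var(T_2) + (3)²Var(T_3) + (1)²Var(T_4)
= (-2)²·21.5 + (-3)²·21.5 + (3)²·21.5 + (1)²·21.5 = 494.5
SD(U) = √494.5 ≈ 22.2374

22.2374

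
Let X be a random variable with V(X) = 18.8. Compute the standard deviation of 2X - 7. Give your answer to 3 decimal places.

V(2X - 7) = (2)²·18.8 = 75.2
SD(2X - 7) = √75.2 ≈ 8.672

8.672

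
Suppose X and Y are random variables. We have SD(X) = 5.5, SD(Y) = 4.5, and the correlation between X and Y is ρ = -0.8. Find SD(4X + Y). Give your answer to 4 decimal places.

18.5970

Var(X) = (5.5)² = 30.25;  Var(Y) = (4.5)² = 20.25
Cov(X,Y) = ρ·SD(X)·SD(Y) = -0.8·5.5·4.5 = -19.8
Var(4X + Y) = (4)²·Var(X) + (1)²·Var(Y) + 2·(4)·(1)·Cov(X,Y)
= 16·30.25 + 1·20.25 + 8·-19.8 = 345.85
SD(4X + Y) = √345.85 ≈ 18.5970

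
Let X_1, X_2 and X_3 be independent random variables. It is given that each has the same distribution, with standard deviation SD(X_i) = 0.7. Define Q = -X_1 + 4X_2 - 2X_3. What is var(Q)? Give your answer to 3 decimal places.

var(X_i) = (0.7)² = 0.49
By independence, var(Q) = (-1)²var(X_1) + (4)²var(X_2) + (-2)²var(X_3)
= (-1)²·0.49 + (4)²·0.49 + (-2)²·0.49 = 10.29

10.290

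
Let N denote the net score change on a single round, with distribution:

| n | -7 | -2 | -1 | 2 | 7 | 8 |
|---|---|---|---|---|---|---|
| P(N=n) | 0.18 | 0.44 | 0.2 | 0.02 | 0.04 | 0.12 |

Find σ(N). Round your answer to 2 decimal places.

E[N] = (-7)(0.18) + (-2)(0.44) + (-1)(0.2) + (2)(0.02) + (7)(0.04) + (8)(0.12) = -1.06
E[N²] = (-7)²(0.18) + (-2)²(0.44) + (-1)²(0.2) + (2)²(0.02) + (7)²(0.04) + (8)²(0.12) = 20.5
Var(N) = E[N²] − (E[N])² = 20.5 − (-1.06)² = 19.3764
σ(N) = √19.3764 ≈ 4.40

4.40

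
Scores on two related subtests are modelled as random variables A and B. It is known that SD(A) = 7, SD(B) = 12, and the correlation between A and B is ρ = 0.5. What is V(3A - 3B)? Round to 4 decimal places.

981.0000

V(A) = (7)² = 49;  V(B) = (12)² = 144
Cov(A,B) = ρ·SD(A)·SD(B) = 0.5·7·12 = 42
V(3A - 3B) = (3)²·V(A) + (-3)²·V(B) + 2·(3)·(-3)·Cov(A,B)
= 9·49 + 9·144 + -18·42 = 981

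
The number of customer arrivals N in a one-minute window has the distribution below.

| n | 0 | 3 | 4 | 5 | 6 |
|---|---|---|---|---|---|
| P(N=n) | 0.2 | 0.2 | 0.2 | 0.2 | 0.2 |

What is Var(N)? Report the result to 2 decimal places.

4.24

E[N] = (0)(0.2) + (3)(0.2) + (4)(0.2) + (5)(0.2) + (6)(0.2) = 3.6
E[N²] = (0)²(0.2) + (3)²(0.2) + (4)²(0.2) + (5)²(0.2) + (6)²(0.2) = 17.2
Var(N) = E[N²] − (E[N])² = 17.2 − (3.6)² = 4.24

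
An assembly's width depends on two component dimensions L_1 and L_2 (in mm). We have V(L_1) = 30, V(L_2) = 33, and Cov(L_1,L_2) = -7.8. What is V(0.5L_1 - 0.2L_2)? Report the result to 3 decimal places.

V(0.5L_1 - 0.2L_2) = (0.5)²·V(L_1) + (-0.2)²·V(L_2) + 2·(0.5)·(-0.2)·Cov(L_1,L_2)
= 0.25·30 + 0.04·33 + -0.2·-7.8 = 10.38

10.380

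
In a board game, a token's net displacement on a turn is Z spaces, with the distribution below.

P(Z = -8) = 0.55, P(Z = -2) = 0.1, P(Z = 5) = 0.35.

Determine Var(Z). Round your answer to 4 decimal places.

E[Z] = (-8)(0.55) + (-2)(0.1) + (5)(0.35) = -2.85
E[Z²] = (-8)²(0.55) + (-2)²(0.1) + (5)²(0.35) = 44.35
Var(Z) = E[Z²] − (E[Z])² = 44.35 − (-2.85)² = 36.2275

36.2275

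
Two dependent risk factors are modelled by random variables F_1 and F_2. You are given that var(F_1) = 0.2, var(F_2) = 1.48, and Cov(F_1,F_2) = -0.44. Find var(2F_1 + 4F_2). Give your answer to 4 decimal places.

17.4400

var(2F_1 + 4F_2) = (2)²·var(F_1) + (4)²·var(F_2) + 2·(2)·(4)·Cov(F_1,F_2)
= 4·0.2 + 16·1.48 + 16·-0.44 = 17.44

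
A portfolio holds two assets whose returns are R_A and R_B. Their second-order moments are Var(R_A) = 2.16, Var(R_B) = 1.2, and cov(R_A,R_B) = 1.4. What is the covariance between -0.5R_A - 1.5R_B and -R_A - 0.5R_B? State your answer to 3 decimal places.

4.430

cov(-0.5R_A - 1.5R_B, -R_A - 0.5R_B) = (-0.5)(-1)Var(R_A) + (-1.5)(-0.5)Var(R_B) + [(-0.5)(-0.5) + (-1.5)(-1)]cov(R_A,R_B)
= 0.5·2.16 + 0.75·1.2 + 1.75·1.4 = 4.43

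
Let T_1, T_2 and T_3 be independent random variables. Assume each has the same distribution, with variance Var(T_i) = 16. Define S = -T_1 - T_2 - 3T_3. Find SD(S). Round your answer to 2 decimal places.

By independence, Var(S) = (-1)²Var(T_1) + (-1)²Var(T_2) + (-3)²Var(T_3)
= (-1)²·16 + (-1)²·16 + (-3)²·16 = 176
SD(S) = √176 ≈ 13.27

13.27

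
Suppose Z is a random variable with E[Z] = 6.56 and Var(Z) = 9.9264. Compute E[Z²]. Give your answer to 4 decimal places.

52.9600

E[Z²] = Var(Z) + (E[Z])² = 9.9264 + (6.56)² = 52.96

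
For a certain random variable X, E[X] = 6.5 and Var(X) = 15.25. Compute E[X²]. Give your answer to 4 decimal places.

E[X²] = Var(X) + (E[X])² = 15.25 + (6.5)² = 57.5

57.5000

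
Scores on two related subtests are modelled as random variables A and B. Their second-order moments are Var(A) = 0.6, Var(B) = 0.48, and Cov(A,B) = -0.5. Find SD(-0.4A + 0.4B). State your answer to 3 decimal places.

Var(-0.4A + 0.4B) = (-0.4)²·Var(A) + (0.4)²·Var(B) + 2·(-0.4)·(0.4)·Cov(A,B)
= 0.16·0.6 + 0.16·0.48 + -0.32·-0.5 = 0.3328
SD(-0.4A + 0.4B) = √0.3328 ≈ 0.577

0.577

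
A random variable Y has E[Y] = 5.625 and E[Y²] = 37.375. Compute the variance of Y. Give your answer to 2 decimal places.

Var(Y) = 37.375 − (5.625)² = 5.734375

5.73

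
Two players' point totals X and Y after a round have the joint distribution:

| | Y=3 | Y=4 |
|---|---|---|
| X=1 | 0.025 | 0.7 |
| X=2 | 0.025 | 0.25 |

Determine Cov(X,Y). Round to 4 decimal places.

-0.0113

E[X] = 1.275,  E[Y] = 3.95
E[XY] = 5.025
Cov(X,Y) = E[XY] − E[X]E[Y] = 5.025 − (1.275)(3.95) = -0.01125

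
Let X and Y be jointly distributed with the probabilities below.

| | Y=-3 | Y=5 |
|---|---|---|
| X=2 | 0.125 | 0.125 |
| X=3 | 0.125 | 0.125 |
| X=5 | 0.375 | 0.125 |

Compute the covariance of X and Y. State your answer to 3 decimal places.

-1.250

E[X] = 3.75,  E[Y] = 0
E[XY] = -1.25
cov(X,Y) = E[XY] − E[X]E[Y] = -1.25 − (3.75)(0) = -1.25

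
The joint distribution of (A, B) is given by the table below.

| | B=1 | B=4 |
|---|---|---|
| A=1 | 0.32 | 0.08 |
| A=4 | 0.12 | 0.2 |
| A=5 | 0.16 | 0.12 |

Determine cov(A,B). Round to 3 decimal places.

0.744

E[A] = 3.08,  E[B] = 2.2
E[AB] = 7.52
cov(A,B) = E[AB] − E[A]E[B] = 7.52 − (3.08)(2.2) = 0.744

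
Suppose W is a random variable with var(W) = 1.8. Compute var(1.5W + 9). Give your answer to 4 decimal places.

var(1.5W + 9) = (1.5)²·var(W) = 2.25·1.8 = 4.05

4.0500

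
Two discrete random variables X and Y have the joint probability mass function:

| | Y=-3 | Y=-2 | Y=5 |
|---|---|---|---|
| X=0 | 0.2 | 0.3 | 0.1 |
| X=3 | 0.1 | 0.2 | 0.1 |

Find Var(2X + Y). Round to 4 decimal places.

19.4500

E[X] = 1.2,  E[Y] = -0.9,  E[XY] = -0.6
Var(X) = 3.6 − (1.2)² = 2.16;  Var(Y) = 9.7 − (-0.9)² = 8.89
cov(X,Y) = -0.6 − (1.2)(-0.9) = 0.48
Var(2X + Y) = (2)²·2.16 + (1)²·8.89 + 2·(2)·(1)·0.48 = 19.45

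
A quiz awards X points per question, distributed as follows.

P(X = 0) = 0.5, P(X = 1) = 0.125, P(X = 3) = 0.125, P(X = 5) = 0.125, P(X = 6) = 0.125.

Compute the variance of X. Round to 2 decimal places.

5.36

E[X] = (0)(0.5) + (1)(0.125) + (3)(0.125) + (5)(0.125) + (6)(0.125) = 1.875
E[X²] = (0)²(0.5) + (1)²(0.125) + (3)²(0.125) + (5)²(0.125) + (6)²(0.125) = 8.875
Var(X) = E[X²] − (E[X])² = 8.875 − (1.875)² = 5.359375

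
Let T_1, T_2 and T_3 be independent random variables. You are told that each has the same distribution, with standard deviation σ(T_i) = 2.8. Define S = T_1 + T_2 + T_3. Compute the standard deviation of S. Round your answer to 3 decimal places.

Var(T_i) = (2.8)² = 7.84
By independence, Var(S) = (1)²Var(T_1) + (1)²Var(T_2) + (1)²Var(T_3)
= (1)²·7.84 + (1)²·7.84 + (1)²·7.84 = 23.52
σ(S) = √23.52 ≈ 4.850

4.850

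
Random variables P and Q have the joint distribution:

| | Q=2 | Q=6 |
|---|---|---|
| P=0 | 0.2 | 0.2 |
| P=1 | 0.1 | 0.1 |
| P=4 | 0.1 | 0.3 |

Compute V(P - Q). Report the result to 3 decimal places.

E[P] = 1.8,  E[Q] = 4.4,  E[PQ] = 8.8
V(P) = 6.6 − (1.8)² = 3.36;  V(Q) = 23.2 − (4.4)² = 3.84
cov(P,Q) = 8.8 − (1.8)(4.4) = 0.88
V(P - Q) = (1)²·3.36 + (-1)²·3.84 + 2·(1)·(-1)·0.88 = 5.44

5.440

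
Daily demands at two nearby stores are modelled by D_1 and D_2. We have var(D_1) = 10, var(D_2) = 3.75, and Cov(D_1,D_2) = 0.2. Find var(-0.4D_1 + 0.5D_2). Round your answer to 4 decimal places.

var(-0.4D_1 + 0.5D_2) = (-0.4)²·var(D_1) + (0.5)²·var(D_2) + 2·(-0.4)·(0.5)·Cov(D_1,D_2)
= 0.16·10 + 0.25·3.75 + -0.4·0.2 = 2.4575

2.4575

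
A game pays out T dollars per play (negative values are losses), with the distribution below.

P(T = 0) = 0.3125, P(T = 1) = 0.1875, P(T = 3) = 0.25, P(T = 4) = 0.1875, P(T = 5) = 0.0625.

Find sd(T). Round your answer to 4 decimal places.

1.7321

E[T] = (0)(0.3125) + (1)(0.1875) + (3)(0.25) + (4)(0.1875) + (5)(0.0625) = 2
E[T²] = (0)²(0.3125) + (1)²(0.1875) + (3)²(0.25) + (4)²(0.1875) + (5)²(0.0625) = 7
Var(T) = E[T²] − (E[T])² = 7 − (2)² = 3
sd(T) = √3 ≈ 1.7321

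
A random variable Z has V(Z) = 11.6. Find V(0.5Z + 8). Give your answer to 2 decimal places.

2.90

V(0.5Z + 8) = (0.5)²·V(Z) = 0.25·11.6 = 2.9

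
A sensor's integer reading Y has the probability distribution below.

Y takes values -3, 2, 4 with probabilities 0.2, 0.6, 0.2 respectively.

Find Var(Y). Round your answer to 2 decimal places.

5.44

E[Y] = (-3)(0.2) + (2)(0.6) + (4)(0.2) = 1.4
E[Y²] = (-3)²(0.2) + (2)²(0.6) + (4)²(0.2) = 7.4
Var(Y) = E[Y²] − (E[Y])² = 7.4 − (1.4)² = 5.44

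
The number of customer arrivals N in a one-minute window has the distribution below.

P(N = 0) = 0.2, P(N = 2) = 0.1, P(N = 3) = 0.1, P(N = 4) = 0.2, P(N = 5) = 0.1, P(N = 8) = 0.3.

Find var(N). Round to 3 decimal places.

8.560

E[N] = (0)(0.2) + (2)(0.1) + (3)(0.1) + (4)(0.2) + (5)(0.1) + (8)(0.3) = 4.2
E[N²] = (0)²(0.2) + (2)²(0.1) + (3)²(0.1) + (4)²(0.2) + (5)²(0.1) + (8)²(0.3) = 26.2
var(N) = E[N²] − (E[N])² = 26.2 − (4.2)² = 8.56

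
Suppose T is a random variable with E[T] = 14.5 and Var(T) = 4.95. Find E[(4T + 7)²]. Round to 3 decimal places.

4304.200

E[4T + 7] = 4·14.5 + 7 = 65
Var(4T + 7) = (4)²·4.95 = 79.2
E[(4T + 7)²] = Var((4T + 7)) + (E[(4T + 7)])² = 79.2 + (65)² = 4304.2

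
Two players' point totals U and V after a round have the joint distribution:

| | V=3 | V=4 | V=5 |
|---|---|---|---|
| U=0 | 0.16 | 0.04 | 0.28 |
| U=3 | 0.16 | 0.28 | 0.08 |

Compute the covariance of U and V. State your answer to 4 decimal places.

-0.3024

E[U] = 1.56,  E[V] = 4.04
E[UV] = 6
Cov(U,V) = E[UV] − E[U]E[V] = 6 − (1.56)(4.04) = -0.3024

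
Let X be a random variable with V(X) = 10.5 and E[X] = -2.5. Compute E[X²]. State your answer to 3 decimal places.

E[X²] = V(X) + (E[X])² = 10.5 + (-2.5)² = 16.75

16.750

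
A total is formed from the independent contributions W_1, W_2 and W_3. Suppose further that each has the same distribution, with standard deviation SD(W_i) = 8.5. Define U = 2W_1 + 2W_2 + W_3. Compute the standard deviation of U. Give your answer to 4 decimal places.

25.5000

var(W_i) = (8.5)² = 72.25
By independence, var(U) = (2)²var(W_1) + (2)²var(W_2) + (1)²var(W_3)
= (2)²·72.25 + (2)²·72.25 + (1)²·72.25 = 650.25
SD(U) = √650.25 ≈ 25.5000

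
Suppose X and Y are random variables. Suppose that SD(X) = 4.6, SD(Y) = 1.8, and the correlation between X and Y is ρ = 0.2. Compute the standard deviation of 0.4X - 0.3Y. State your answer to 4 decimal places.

1.8110

var(X) = (4.6)² = 21.16;  var(Y) = (1.8)² = 3.24
cov(X,Y) = ρ·SD(X)·SD(Y) = 0.2·4.6·1.8 = 1.656
var(0.4X - 0.3Y) = (0.4)²·var(X) + (-0.3)²·var(Y) + 2·(0.4)·(-0.3)·cov(X,Y)
= 0.16·21.16 + 0.09·3.24 + -0.24·1.656 = 3.27976
SD(0.4X - 0.3Y) = √3.27976 ≈ 1.8110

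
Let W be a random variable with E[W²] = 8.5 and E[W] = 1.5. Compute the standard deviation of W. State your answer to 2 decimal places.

2.50

Var(W) = 8.5 − (1.5)² = 6.25
SD(W) = √6.25 ≈ 2.50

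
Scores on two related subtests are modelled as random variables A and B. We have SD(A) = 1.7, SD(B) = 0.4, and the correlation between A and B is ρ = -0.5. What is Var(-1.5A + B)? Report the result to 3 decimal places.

7.683

Var(A) = (1.7)² = 2.89;  Var(B) = (0.4)² = 0.16
Cov(A,B) = ρ·SD(A)·SD(B) = -0.5·1.7·0.4 = -0.34
Var(-1.5A + B) = (-1.5)²·Var(A) + (1)²·Var(B) + 2·(-1.5)·(1)·Cov(A,B)
= 2.25·2.89 + 1·0.16 + -3·-0.34 = 7.6825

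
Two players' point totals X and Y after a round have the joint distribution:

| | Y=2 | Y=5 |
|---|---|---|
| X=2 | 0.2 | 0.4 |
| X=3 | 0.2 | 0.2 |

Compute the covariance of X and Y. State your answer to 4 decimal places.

-0.1200

E[X] = 2.4,  E[Y] = 3.8
E[XY] = 9
Cov(X,Y) = E[XY] − E[X]E[Y] = 9 − (2.4)(3.8) = -0.12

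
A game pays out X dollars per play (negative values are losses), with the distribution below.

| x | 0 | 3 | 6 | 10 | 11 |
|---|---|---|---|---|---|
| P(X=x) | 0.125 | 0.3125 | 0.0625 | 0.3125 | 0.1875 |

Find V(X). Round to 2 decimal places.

E[X] = (0)(0.125) + (3)(0.3125) + (6)(0.0625) + (10)(0.3125) + (11)(0.1875) = 6.5
E[X²] = (0)²(0.125) + (3)²(0.3125) + (6)²(0.0625) + (10)²(0.3125) + (11)²(0.1875) = 59
V(X) = E[X²] − (E[X])² = 59 − (6.5)² = 16.75

16.75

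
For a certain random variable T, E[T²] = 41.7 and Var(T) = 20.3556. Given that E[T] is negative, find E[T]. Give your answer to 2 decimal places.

(E[T])² = E[T²] − Var(T) = 41.7 − 20.3556 = 21.3444
E[T] = −√21.3444 = -4.62

-4.62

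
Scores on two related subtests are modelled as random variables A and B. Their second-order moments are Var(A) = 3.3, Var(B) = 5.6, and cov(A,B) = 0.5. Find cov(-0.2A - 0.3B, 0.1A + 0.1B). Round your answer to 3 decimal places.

-0.259

cov(-0.2A - 0.3B, 0.1A + 0.1B) = (-0.2)(0.1)Var(A) + (-0.3)(0.1)Var(B) + [(-0.2)(0.1) + (-0.3)(0.1)]cov(A,B)
= -0.02·3.3 + -0.03·5.6 + -0.05·0.5 = -0.259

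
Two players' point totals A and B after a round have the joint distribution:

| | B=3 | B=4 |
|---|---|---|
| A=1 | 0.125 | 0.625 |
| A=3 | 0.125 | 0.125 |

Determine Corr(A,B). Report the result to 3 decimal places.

-0.333

E[A] = 1.5,  E[B] = 3.75
E[AB] = 5.5
cov(A,B) = E[AB] − E[A]E[B] = 5.5 − (1.5)(3.75) = -0.125
var(A) = 0.75,  var(B) = 0.1875
ρ = -0.125 / √(0.75·0.1875) ≈ -0.333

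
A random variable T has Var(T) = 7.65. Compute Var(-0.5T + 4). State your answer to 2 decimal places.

Var(-0.5T + 4) = (-0.5)²·Var(T) = 0.25·7.65 = 1.9125

1.91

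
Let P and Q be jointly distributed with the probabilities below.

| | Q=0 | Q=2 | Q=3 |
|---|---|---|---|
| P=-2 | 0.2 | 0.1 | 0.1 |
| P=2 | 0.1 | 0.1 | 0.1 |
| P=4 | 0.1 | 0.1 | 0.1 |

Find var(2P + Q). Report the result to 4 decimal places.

E[P] = 1,  E[Q] = 1.5,  E[PQ] = 2
var(P) = 7.6 − (1)² = 6.6;  var(Q) = 3.9 − (1.5)² = 1.65
cov(P,Q) = 2 − (1)(1.5) = 0.5
var(2P + Q) = (2)²·6.6 + (1)²·1.65 + 2·(2)·(1)·0.5 = 30.05

30.0500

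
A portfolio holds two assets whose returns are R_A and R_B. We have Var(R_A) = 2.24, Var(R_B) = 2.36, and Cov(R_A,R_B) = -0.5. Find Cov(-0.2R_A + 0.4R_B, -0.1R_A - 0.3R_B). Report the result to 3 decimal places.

Cov(-0.2R_A + 0.4R_B, -0.1R_A - 0.3R_B) = (-0.2)(-0.1)Var(R_A) + (0.4)(-0.3)Var(R_B) + [(-0.2)(-0.3) + (0.4)(-0.1)]Cov(R_A,R_B)
= 0.02·2.24 + -0.12·2.36 + 0.02·-0.5 = -0.2484

-0.248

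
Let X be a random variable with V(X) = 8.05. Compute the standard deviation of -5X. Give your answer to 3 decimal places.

14.186

V(-5X) = (-5)²·8.05 = 201.25
SD(-5X) = √201.25 ≈ 14.186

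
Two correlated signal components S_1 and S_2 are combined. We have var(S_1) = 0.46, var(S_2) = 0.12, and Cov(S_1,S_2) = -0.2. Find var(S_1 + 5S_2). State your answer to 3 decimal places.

1.460

var(S_1 + 5S_2) = (1)²·var(S_1) + (5)²·var(S_2) + 2·(1)·(5)·Cov(S_1,S_2)
= 1·0.46 + 25·0.12 + 10·-0.2 = 1.46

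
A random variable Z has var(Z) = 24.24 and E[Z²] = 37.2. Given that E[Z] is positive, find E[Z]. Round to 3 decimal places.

(E[Z])² = E[Z²] − var(Z) = 37.2 − 24.24 = 12.96
E[Z] = √12.96 = 3.6

3.600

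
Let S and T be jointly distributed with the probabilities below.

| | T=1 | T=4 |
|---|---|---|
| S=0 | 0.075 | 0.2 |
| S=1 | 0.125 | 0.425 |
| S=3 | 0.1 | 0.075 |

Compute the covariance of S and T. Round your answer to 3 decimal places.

-0.308

E[S] = 1.075,  E[T] = 3.1
E[ST] = 3.025
Cov(S,T) = E[ST] − E[S]E[T] = 3.025 − (1.075)(3.1) = -0.3075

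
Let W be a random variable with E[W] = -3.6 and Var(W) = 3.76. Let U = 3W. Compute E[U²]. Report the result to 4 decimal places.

E[3W] = 3·-3.6 = -10.8
Var(3W) = (3)²·3.76 = 33.84
E[U²] = Var(U) + (E[U])² = 33.84 + (-10.8)² = 150.48

150.4800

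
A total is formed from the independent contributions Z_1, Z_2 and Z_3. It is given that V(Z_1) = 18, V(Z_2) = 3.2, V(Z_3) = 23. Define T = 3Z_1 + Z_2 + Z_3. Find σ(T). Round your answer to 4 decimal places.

By independence, V(T) = (3)²V(Z_1) + (1)²V(Z_2) + (1)²V(Z_3)
= (3)²·18 + (1)²·3.2 + (1)²·23 = 188.2
σ(T) = √188.2 ≈ 13.7186

13.7186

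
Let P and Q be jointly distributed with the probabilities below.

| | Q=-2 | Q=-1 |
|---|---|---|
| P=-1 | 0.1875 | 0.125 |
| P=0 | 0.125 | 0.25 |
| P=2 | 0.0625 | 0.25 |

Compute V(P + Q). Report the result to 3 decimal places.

2.059

E[P] = 0.3125,  E[Q] = -1.375,  E[PQ] = -0.25
V(P) = 1.5625 − (0.3125)² = 1.46484375;  V(Q) = 2.125 − (-1.375)² = 0.234375
Cov(P,Q) = -0.25 − (0.3125)(-1.375) = 0.1796875
V(P + Q) = (1)²·1.46484375 + (1)²·0.234375 + 2·(1)·(1)·0.1796875 = 2.05859375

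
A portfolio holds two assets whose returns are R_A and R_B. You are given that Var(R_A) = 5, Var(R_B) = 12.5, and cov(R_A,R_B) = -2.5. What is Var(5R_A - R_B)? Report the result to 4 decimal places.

Var(5R_A - R_B) = (5)²·Var(R_A) + (-1)²·Var(R_B) + 2·(5)·(-1)·cov(R_A,R_B)
= 25·5 + 1·12.5 + -10·-2.5 = 162.5

162.5000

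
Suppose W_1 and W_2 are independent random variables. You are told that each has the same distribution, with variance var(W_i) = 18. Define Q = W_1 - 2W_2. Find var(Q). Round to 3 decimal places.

90.000

By independence, var(Q) = (1)²var(W_1) + (-2)²var(W_2)
= (1)²·18 + (-2)²·18 = 90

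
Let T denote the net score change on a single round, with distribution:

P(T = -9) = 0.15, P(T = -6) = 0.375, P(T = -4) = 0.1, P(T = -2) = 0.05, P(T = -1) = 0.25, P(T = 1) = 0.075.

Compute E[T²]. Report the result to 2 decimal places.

27.78

E[T²] = (-9)²(0.15) + (-6)²(0.375) + (-4)²(0.1) + (-2)²(0.05) + (-1)²(0.25) + (1)²(0.075) = 27.775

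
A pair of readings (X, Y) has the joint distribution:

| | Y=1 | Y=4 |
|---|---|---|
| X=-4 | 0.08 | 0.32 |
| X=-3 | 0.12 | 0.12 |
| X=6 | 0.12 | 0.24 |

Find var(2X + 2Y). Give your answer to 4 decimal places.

E[X] = -0.16,  E[Y] = 3.04,  E[XY] = -0.76
var(X) = 21.52 − (-0.16)² = 21.4944;  var(Y) = 11.2 − (3.04)² = 1.9584
cov(X,Y) = -0.76 − (-0.16)(3.04) = -0.2736
var(2X + 2Y) = (2)²·21.4944 + (2)²·1.9584 + 2·(2)·(2)·-0.2736 = 91.6224

91.6224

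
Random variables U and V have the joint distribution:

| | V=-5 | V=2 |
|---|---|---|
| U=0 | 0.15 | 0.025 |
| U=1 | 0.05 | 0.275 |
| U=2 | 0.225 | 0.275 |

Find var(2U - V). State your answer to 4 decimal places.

12.4844

E[U] = 1.325,  E[V] = -0.975,  E[UV] = -0.85
var(U) = 2.325 − (1.325)² = 0.569375;  var(V) = 12.925 − (-0.975)² = 11.974375
cov(U,V) = -0.85 − (1.325)(-0.975) = 0.441875
var(2U - V) = (2)²·0.569375 + (-1)²·11.974375 + 2·(2)·(-1)·0.441875 = 12.484375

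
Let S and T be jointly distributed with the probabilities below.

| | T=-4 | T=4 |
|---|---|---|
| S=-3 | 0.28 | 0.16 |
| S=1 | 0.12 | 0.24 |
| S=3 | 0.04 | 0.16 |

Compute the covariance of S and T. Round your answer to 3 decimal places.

E[S] = -0.36,  E[T] = 0.48
E[ST] = 3.36
Cov(S,T) = E[ST] − E[S]E[T] = 3.36 − (-0.36)(0.48) = 3.5328

3.533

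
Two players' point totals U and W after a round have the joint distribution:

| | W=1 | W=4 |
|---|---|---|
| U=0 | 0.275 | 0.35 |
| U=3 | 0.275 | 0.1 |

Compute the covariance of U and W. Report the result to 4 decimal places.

-0.6188

E[U] = 1.125,  E[W] = 2.35
E[UW] = 2.025
Cov(U,W) = E[UW] − E[U]E[W] = 2.025 − (1.125)(2.35) = -0.61875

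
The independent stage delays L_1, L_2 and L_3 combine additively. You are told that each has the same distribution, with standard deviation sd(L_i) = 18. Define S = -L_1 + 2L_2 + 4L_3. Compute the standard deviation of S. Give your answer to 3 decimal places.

Var(L_i) = (18)² = 324
By independence, Var(S) = (-1)²Var(L_1) + (2)²Var(L_2) + (4)²Var(L_3)
= (-1)²·324 + (2)²·324 + (4)²·324 = 6804
sd(S) = √6804 ≈ 82.486

82.486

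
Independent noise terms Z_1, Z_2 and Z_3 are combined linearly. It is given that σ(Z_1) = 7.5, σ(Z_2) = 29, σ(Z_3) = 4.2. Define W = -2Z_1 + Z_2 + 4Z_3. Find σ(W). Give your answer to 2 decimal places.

36.72

Var(Z_1) = 56.25, Var(Z_2) = 841, Var(Z_3) = 17.64
By independence, Var(W) = (-2)²Var(Z_1) + (1)²Var(Z_2) + (4)²Var(Z_3)
= (-2)²·56.25 + (1)²·841 + (4)²·17.64 = 1348.24
σ(W) = √1348.24 ≈ 36.72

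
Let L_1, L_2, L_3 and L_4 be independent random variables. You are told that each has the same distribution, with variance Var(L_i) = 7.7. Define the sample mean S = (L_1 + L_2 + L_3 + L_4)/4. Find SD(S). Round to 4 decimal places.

1.3874

By independence, Var(S) = (0.25)²Var(L_1) + (0.25)²Var(L_2) + (0.25)²Var(L_3) + (0.25)²Var(L_4)
= (0.25)²·7.7 + (0.25)²·7.7 + (0.25)²·7.7 + (0.25)²·7.7 = 1.925
SD(S) = √1.925 ≈ 1.3874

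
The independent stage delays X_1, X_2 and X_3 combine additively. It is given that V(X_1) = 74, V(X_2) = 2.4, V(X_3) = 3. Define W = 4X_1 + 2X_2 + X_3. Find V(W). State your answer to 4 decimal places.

1196.6000

By independence, V(W) = (4)²V(X_1) + (2)²V(X_2) + (1)²V(X_3)
= (4)²·74 + (2)²·2.4 + (1)²·3 = 1196.6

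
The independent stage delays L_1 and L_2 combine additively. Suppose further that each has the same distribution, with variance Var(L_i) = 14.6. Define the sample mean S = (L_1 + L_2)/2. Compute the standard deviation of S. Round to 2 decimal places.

By independence, Var(S) = (0.5)²Var(L_1) + (0.5)²Var(L_2)
= (0.5)²·14.6 + (0.5)²·14.6 = 7.3
sd(S) = √7.3 ≈ 2.70

2.70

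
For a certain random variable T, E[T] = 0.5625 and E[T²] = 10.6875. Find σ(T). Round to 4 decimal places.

3.2204

V(T) = 10.6875 − (0.5625)² = 10.37109375
σ(T) = √10.37109375 ≈ 3.2204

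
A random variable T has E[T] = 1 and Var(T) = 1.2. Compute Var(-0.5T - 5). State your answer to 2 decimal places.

Var(-0.5T - 5) = (-0.5)²·Var(T) = 0.25·1.2 = 0.3

0.30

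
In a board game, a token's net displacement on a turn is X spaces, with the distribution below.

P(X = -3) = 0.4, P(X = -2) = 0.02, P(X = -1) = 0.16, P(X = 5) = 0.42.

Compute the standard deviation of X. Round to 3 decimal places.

3.722

E[X] = (-3)(0.4) + (-2)(0.02) + (-1)(0.16) + (5)(0.42) = 0.7
E[X²] = (-3)²(0.4) + (-2)²(0.02) + (-1)²(0.16) + (5)²(0.42) = 14.34
V(X) = E[X²] − (E[X])² = 14.34 − (0.7)² = 13.85
SD(X) = √13.85 ≈ 3.722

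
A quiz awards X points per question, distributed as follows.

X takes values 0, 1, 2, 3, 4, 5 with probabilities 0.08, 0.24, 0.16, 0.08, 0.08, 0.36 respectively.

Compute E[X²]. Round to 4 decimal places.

11.8800

E[X²] = (0)²(0.08) + (1)²(0.24) + (2)²(0.16) + (3)²(0.08) + (4)²(0.08) + (5)²(0.36) = 11.88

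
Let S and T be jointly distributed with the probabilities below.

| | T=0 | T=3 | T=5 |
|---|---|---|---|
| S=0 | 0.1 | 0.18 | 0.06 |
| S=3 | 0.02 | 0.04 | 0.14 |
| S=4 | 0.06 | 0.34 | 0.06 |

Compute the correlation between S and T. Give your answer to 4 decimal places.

E[S] = 2.44,  E[T] = 2.98
E[ST] = 7.74
cov(S,T) = E[ST] − E[S]E[T] = 7.74 − (2.44)(2.98) = 0.4688
V(S) = 3.2064,  V(T) = 2.6596
ρ = 0.4688 / √(3.2064·2.6596) ≈ 0.1605

0.1605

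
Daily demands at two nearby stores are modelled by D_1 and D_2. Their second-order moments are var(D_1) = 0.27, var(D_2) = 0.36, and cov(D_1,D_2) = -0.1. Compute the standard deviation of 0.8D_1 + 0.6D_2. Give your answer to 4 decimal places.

0.4543

var(0.8D_1 + 0.6D_2) = (0.8)²·var(D_1) + (0.6)²·var(D_2) + 2·(0.8)·(0.6)·cov(D_1,D_2)
= 0.64·0.27 + 0.36·0.36 + 0.96·-0.1 = 0.2064
SD(0.8D_1 + 0.6D_2) = √0.2064 ≈ 0.4543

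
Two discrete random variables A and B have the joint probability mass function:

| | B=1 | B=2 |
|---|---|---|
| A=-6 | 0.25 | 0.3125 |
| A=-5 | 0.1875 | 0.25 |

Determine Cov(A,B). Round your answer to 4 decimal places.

E[A] = -5.5625,  E[B] = 1.5625
E[AB] = -8.6875
Cov(A,B) = E[AB] − E[A]E[B] = -8.6875 − (-5.5625)(1.5625) = 0.00390625

0.0039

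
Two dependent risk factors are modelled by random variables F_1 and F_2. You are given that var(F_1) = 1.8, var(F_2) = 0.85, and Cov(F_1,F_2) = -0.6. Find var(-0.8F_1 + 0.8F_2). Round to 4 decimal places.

var(-0.8F_1 + 0.8F_2) = (-0.8)²·var(F_1) + (0.8)²·var(F_2) + 2·(-0.8)·(0.8)·Cov(F_1,F_2)
= 0.64·1.8 + 0.64·0.85 + -1.28·-0.6 = 2.464

2.4640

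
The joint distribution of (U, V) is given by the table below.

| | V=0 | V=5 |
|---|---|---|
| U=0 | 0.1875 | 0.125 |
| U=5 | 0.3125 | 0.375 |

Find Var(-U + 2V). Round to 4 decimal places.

27.2461

E[U] = 3.4375,  E[V] = 2.5,  E[UV] = 9.375
Var(U) = 17.1875 − (3.4375)² = 5.37109375;  Var(V) = 12.5 − (2.5)² = 6.25
Cov(U,V) = 9.375 − (3.4375)(2.5) = 0.78125
Var(-U + 2V) = (-1)²·5.37109375 + (2)²·6.25 + 2·(-1)·(2)·0.78125 = 27.24609375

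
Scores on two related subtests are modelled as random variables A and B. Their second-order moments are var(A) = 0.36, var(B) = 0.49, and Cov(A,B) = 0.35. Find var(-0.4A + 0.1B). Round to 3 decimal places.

0.035

var(-0.4A + 0.1B) = (-0.4)²·var(A) + (0.1)²·var(B) + 2·(-0.4)·(0.1)·Cov(A,B)
= 0.16·0.36 + 0.01·0.49 + -0.08·0.35 = 0.0345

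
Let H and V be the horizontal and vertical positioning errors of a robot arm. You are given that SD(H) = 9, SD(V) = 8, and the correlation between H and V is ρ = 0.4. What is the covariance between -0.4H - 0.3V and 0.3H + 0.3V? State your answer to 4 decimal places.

-21.5280

Var(H) = (9)² = 81;  Var(V) = (8)² = 64
cov(H,V) = ρ·SD(H)·SD(V) = 0.4·9·8 = 28.8
cov(-0.4H - 0.3V, 0.3H + 0.3V) = (-0.4)(0.3)Var(H) + (-0.3)(0.3)Var(V) + [(-0.4)(0.3) + (-0.3)(0.3)]cov(H,V)
= -0.12·81 + -0.09·64 + -0.21·28.8 = -21.528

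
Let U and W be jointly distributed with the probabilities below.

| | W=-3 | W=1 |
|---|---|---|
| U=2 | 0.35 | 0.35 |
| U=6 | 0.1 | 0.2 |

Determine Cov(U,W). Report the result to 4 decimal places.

0.5600

E[U] = 3.2,  E[W] = -0.8
E[UW] = -2
Cov(U,W) = E[UW] − E[U]E[W] = -2 − (3.2)(-0.8) = 0.56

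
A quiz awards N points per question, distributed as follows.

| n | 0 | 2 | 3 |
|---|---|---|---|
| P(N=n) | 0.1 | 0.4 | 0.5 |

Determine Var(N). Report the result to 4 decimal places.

E[N] = (0)(0.1) + (2)(0.4) + (3)(0.5) = 2.3
E[N²] = (0)²(0.1) + (2)²(0.4) + (3)²(0.5) = 6.1
Var(N) = E[N²] − (E[N])² = 6.1 − (2.3)² = 0.81

0.8100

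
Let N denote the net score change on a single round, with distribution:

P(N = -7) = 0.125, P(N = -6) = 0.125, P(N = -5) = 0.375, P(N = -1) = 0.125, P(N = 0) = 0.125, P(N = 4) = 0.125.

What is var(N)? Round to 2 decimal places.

E[N] = (-7)(0.125) + (-6)(0.125) + (-5)(0.375) + (-1)(0.125) + (0)(0.125) + (4)(0.125) = -3.125
E[N²] = (-7)²(0.125) + (-6)²(0.125) + (-5)²(0.375) + (-1)²(0.125) + (0)²(0.125) + (4)²(0.125) = 22.125
var(N) = E[N²] − (E[N])² = 22.125 − (-3.125)² = 12.359375

12.36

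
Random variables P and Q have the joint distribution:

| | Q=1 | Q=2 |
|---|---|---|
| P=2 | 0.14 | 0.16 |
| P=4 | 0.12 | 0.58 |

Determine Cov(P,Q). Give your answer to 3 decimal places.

E[P] = 3.4,  E[Q] = 1.74
E[PQ] = 6.04
Cov(P,Q) = E[PQ] − E[P]E[Q] = 6.04 − (3.4)(1.74) = 0.124

0.124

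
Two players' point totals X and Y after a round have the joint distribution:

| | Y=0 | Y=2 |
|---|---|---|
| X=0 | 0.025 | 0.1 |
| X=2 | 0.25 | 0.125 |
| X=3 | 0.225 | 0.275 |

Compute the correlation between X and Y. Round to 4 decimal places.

-0.1033

E[X] = 2.25,  E[Y] = 1
E[XY] = 2.15
Cov(X,Y) = E[XY] − E[X]E[Y] = 2.15 − (2.25)(1) = -0.1
Var(X) = 0.9375,  Var(Y) = 1
ρ = -0.1 / √(0.9375·1) ≈ -0.1033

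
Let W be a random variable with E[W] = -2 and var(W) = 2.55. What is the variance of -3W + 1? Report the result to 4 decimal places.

var(-3W + 1) = (-3)²·var(W) = 9·2.55 = 22.95

22.9500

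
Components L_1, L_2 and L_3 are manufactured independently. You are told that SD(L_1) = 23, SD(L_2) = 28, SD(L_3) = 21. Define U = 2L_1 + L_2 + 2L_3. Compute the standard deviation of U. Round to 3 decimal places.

Var(L_1) = 529, Var(L_2) = 784, Var(L_3) = 441
By independence, Var(U) = (2)²Var(L_1) + (1)²Var(L_2) + (2)²Var(L_3)
= (2)²·529 + (1)²·784 + (2)²·441 = 4664
SD(U) = √4664 ≈ 68.293

68.293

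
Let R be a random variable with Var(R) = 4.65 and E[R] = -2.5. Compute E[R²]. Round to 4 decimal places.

E[R²] = Var(R) + (E[R])² = 4.65 + (-2.5)² = 10.9

10.9000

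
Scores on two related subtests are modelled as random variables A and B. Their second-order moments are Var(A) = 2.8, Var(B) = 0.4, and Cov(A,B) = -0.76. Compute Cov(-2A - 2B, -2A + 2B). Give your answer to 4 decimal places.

9.6000

Cov(-2A - 2B, -2A + 2B) = (-2)(-2)Var(A) + (-2)(2)Var(B) + [(-2)(2) + (-2)(-2)]Cov(A,B)
= 4·2.8 + -4·0.4 + 0·-0.76 = 9.6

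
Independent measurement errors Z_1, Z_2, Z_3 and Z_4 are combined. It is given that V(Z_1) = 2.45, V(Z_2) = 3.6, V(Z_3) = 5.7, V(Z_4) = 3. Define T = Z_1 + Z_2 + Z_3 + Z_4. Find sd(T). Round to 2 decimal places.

3.84

By independence, V(T) = (1)²V(Z_1) + (1)²V(Z_2) + (1)²V(Z_3) + (1)²V(Z_4)
= (1)²·2.45 + (1)²·3.6 + (1)²·5.7 + (1)²·3 = 14.75
sd(T) = √14.75 ≈ 3.84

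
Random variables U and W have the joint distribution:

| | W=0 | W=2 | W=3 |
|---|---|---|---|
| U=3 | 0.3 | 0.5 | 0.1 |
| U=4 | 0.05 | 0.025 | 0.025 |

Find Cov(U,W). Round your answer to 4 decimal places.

-0.0175

E[U] = 3.1,  E[W] = 1.425
E[UW] = 4.4
Cov(U,W) = E[UW] − E[U]E[W] = 4.4 − (3.1)(1.425) = -0.0175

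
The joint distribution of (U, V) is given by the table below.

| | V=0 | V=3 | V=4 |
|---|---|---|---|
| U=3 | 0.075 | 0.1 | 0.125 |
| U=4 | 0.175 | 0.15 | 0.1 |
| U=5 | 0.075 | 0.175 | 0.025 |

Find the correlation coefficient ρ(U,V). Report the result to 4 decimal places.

-0.0958

E[U] = 3.975,  E[V] = 2.275
E[UV] = 8.925
Cov(U,V) = E[UV] − E[U]E[V] = 8.925 − (3.975)(2.275) = -0.118125
Var(U) = 0.574375,  Var(V) = 2.649375
ρ = -0.118125 / √(0.574375·2.649375) ≈ -0.0958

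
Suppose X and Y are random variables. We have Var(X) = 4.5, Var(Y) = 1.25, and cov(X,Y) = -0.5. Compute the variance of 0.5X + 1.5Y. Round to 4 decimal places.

3.1875

Var(0.5X + 1.5Y) = (0.5)²·Var(X) + (1.5)²·Var(Y) + 2·(0.5)·(1.5)·cov(X,Y)
= 0.25·4.5 + 2.25·1.25 + 1.5·-0.5 = 3.1875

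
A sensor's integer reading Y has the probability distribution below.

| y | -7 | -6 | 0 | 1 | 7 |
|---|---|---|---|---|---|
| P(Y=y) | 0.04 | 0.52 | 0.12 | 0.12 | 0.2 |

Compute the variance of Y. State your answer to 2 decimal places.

27.07

E[Y] = (-7)(0.04) + (-6)(0.52) + (0)(0.12) + (1)(0.12) + (7)(0.2) = -1.88
E[Y²] = (-7)²(0.04) + (-6)²(0.52) + (0)²(0.12) + (1)²(0.12) + (7)²(0.2) = 30.6
var(Y) = E[Y²] − (E[Y])² = 30.6 − (-1.88)² = 27.0656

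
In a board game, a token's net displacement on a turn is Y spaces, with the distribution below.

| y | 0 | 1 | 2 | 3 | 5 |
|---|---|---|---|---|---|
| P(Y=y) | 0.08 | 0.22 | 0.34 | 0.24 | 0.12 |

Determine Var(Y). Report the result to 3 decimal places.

E[Y] = (0)(0.08) + (1)(0.22) + (2)(0.34) + (3)(0.24) + (5)(0.12) = 2.22
E[Y²] = (0)²(0.08) + (1)²(0.22) + (2)²(0.34) + (3)²(0.24) + (5)²(0.12) = 6.74
Var(Y) = E[Y²] − (E[Y])² = 6.74 − (2.22)² = 1.8116

1.812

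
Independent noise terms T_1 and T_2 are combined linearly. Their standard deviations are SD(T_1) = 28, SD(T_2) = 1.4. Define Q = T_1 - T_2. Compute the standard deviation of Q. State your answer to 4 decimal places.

V(T_1) = 784, V(T_2) = 1.96
By independence, V(Q) = (1)²V(T_1) + (-1)²V(T_2)
= (1)²·784 + (-1)²·1.96 = 785.96
SD(Q) = √785.96 ≈ 28.0350

28.0350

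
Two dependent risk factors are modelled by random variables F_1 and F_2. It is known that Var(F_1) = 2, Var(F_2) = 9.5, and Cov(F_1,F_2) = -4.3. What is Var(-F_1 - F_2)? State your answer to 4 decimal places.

Var(-F_1 - F_2) = (-1)²·Var(F_1) + (-1)²·Var(F_2) + 2·(-1)·(-1)·Cov(F_1,F_2)
= 1·2 + 1·9.5 + 2·-4.3 = 2.9

2.9000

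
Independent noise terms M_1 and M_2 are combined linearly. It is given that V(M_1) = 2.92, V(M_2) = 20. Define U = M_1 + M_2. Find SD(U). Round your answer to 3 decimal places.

By independence, V(U) = (1)²V(M_1) + (1)²V(M_2)
= (1)²·2.92 + (1)²·20 = 22.92
SD(U) = √22.92 ≈ 4.787

4.787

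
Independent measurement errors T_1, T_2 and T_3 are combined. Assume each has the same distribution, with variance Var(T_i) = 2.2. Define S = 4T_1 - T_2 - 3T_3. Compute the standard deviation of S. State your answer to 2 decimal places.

7.56

By independence, Var(S) = (4)²Var(T_1) + (-1)²Var(T_2) + (-3)²Var(T_3)
= (4)²·2.2 + (-1)²·2.2 + (-3)²·2.2 = 57.2
SD(S) = √57.2 ≈ 7.56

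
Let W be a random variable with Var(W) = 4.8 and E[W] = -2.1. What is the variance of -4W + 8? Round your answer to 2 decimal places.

76.80

Var(-4W + 8) = (-4)²·Var(W) = 16·4.8 = 76.8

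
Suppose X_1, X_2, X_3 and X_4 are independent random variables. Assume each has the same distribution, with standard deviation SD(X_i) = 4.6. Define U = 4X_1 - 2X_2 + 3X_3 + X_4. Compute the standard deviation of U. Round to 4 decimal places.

25.1952

var(X_i) = (4.6)² = 21.16
By independence, var(U) = (4)²var(X_1) + (-2)²var(X_2) + (3)²var(X_3) + (1)²var(X_4)
= (4)²·21.16 + (-2)²·21.16 + (3)²·21.16 + (1)²·21.16 = 634.8
SD(U) = √634.8 ≈ 25.1952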